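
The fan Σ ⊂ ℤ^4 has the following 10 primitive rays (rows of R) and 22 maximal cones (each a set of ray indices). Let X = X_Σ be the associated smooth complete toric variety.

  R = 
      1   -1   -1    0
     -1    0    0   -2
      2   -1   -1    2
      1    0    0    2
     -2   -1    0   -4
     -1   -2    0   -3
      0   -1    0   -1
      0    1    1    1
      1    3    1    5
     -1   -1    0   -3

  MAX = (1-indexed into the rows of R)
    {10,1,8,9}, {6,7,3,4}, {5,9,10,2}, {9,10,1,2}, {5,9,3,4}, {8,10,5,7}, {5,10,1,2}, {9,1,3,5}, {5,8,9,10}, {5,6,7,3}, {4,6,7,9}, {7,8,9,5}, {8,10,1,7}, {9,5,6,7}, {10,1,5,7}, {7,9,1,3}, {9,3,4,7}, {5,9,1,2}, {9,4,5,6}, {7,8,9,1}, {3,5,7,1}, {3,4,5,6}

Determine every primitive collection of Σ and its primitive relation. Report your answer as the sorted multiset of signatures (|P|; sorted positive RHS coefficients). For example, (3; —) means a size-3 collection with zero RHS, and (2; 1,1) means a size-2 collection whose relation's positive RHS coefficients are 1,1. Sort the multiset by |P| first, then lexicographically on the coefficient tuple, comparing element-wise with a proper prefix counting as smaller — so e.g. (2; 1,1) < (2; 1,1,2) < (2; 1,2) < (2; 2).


Minimal non-faces — 20 found among 10 rays, 22 max cones:

  {2,4}:  v_{2} + v_{4} = 0  ⇒ sig = (2; —)
  {1,4}:  v_{1} + v_{4} = v_{3}  ⇒ sig = (2; 1)
  {2,3}:  v_{2} + v_{3} = v_{1}  ⇒ sig = (2; 1)
  {2,7}:  v_{2} + v_{7} = v_{10}  ⇒ sig = (2; 1)
  {4,10}:  v_{4} + v_{10} = v_{7}  ⇒ sig = (2; 1)
  {2,6}:  v_{2} + v_{6} = v_{5} + v_{7}  ⇒ sig = (2; 1,1)
  {3,10}:  v_{3} + v_{10} = v_{1} + v_{7}  ⇒ sig = (2; 1,1)
  {1,6}:  v_{1} + v_{6} = v_{3} + v_{5} + v_{7}  ⇒ sig = (2; 1,1,1)
  {3,8}:  v_{3} + v_{8} = v_{1} + 2·v_{7} + v_{9}  ⇒ sig = (2; 1,1,2)
  {6,8}:  v_{6} + v_{8} = v_{5} + 3·v_{7} + v_{9}  ⇒ sig = (2; 1,1,3)
  {2,8}:  v_{2} + v_{8} = v_{9} + 2·v_{10}  ⇒ sig = (2; 1,2)
  {4,8}:  v_{4} + v_{8} = 2·v_{7} + v_{9}  ⇒ sig = (2; 1,2)
  {6,10}:  v_{6} + v_{10} = v_{5} + 2·v_{7}  ⇒ sig = (2; 1,2)
  {1,5,8}:  v_{1} + v_{5} + v_{8} = v_{10}  ⇒ sig = (3; 1)
  {4,5,7}:  v_{4} + v_{5} + v_{7} = v_{6}  ⇒ sig = (3; 1)
  {7,9,10}:  v_{7} + v_{9} + v_{10} = v_{8}  ⇒ sig = (3; 1)
  {3,6,9}:  v_{3} + v_{6} + v_{9} = 2·v_{4}  ⇒ sig = (3; 2)
  {1,5,7,9}:  v_{1} + v_{5} + v_{7} + v_{9} = 0  ⇒ sig = (4; —)
  {1,5,9,10}:  v_{1} + v_{5} + v_{9} + v_{10} = v_{2}  ⇒ sig = (4; 1)
  {3,5,7,9}:  v_{3} + v_{5} + v_{7} + v_{9} = v_{4}  ⇒ sig = (4; 1)

Signatures (|P|; sorted positive RHS coefficients), sorted:
{ (2; —),  (2; 1) ×4,  (2; 1,1) ×2,  (2; 1,1,1),  (2; 1,1,2),  (2; 1,1,3),  (2; 1,2) ×3,  (3; 1) ×3,  (3; 2),  (4; —),  (4; 1) ×2 }


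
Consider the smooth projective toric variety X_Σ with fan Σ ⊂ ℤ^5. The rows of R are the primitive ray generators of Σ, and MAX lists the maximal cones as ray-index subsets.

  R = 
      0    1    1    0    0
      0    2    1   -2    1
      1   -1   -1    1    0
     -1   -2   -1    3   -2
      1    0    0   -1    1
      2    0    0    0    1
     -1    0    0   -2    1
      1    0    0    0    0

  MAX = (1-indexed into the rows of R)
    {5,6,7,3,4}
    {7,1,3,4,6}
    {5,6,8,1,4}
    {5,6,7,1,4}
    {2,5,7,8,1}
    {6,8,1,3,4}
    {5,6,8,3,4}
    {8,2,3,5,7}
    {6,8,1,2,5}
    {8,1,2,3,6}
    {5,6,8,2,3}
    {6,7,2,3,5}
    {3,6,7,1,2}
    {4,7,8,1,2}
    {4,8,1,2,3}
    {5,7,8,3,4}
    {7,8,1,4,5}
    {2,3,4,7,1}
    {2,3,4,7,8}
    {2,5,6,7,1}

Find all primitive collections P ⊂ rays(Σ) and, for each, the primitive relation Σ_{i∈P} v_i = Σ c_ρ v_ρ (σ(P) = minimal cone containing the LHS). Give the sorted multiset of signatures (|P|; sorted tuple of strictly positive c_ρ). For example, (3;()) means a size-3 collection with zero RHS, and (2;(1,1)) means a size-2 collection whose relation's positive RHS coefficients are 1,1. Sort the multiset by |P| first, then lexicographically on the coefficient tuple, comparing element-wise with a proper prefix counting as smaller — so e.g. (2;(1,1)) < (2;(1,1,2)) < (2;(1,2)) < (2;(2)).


|primitive collections| = 5. Relations:

  {2,4,5}:  v_{2} + v_{4} + v_{5} = 0  so sig = (3;())
  {1,3,5}:  v_{1} + v_{3} + v_{5} = v_{6}  so sig = (3;(1))
  {2,4,6}:  v_{2} + v_{4} + v_{6} = v_{1} + v_{3}  so sig = (3;(1,1))
  {6,7,8}:  v_{6} + v_{7} + v_{8} = 2·v_{5}  so sig = (3;(2))
  {1,3,7,8}:  v_{1} + v_{3} + v_{7} + v_{8} = v_{5}  so sig = (4;(1))

Hence PRS(X_Σ) =
[(3;()), (3;(1)), (3;(1,1)), (3;(2)), (4;(1))]


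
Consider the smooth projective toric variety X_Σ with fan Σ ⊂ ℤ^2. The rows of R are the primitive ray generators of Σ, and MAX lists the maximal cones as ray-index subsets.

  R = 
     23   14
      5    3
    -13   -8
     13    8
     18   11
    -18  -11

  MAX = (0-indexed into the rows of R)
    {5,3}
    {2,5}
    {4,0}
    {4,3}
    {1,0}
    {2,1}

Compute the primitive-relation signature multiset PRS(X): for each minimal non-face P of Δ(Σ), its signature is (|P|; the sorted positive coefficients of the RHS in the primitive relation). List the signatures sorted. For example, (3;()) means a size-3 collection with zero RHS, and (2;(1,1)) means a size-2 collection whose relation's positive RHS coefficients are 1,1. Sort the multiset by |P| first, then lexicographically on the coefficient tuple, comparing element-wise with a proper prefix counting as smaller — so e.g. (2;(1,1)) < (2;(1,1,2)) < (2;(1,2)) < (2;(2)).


Σ has 9 primitive collections:

  P={2,3}:  v_{2} + v_{3} = 0  →  sig = (2;())
  P={4,5}:  v_{4} + v_{5} = 0  →  sig = (2;())
  P={0,5}:  v_{0} + v_{5} = v_{1}  →  sig = (2;(1))
  P={1,3}:  v_{1} + v_{3} = v_{4}  →  sig = (2;(1))
  P={1,4}:  v_{1} + v_{4} = v_{0}  →  sig = (2;(1))
  P={1,5}:  v_{1} + v_{5} = v_{2}  →  sig = (2;(1))
  P={2,4}:  v_{2} + v_{4} = v_{1}  →  sig = (2;(1))
  P={0,2}:  v_{0} + v_{2} = 2·v_{1}  →  sig = (2;(2))
  P={0,3}:  v_{0} + v_{3} = 2·v_{4}  →  sig = (2;(2))

so the primitive-relation signature multiset is
{ (2;()) ×2,  (2;(1)) ×5,  (2;(2)) ×2 }


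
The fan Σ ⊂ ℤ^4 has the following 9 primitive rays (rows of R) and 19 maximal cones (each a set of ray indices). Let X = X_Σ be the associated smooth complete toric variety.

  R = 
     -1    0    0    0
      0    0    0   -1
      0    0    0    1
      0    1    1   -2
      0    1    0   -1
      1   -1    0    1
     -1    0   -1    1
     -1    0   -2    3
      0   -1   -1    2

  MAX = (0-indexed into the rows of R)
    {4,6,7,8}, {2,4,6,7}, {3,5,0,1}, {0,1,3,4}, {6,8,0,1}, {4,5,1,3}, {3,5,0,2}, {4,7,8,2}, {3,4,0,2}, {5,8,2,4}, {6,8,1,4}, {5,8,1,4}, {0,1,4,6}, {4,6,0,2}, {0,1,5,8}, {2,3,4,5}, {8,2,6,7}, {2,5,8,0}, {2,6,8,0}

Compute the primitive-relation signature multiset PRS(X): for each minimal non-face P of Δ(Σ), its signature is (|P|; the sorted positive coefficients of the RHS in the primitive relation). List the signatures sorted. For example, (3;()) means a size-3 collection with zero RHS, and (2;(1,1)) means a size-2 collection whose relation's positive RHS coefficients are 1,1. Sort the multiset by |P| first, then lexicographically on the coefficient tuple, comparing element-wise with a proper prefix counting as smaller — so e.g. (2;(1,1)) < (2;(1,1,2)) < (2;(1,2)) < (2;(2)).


11 minimal non-faces of Δ(Σ) (on 9 rays):

  P={1,2}:  v_{1} + v_{2} = 0  ⟹  sig = (2;())
  P={3,8}:  v_{3} + v_{8} = 0  ⟹  sig = (2;())
  P={5,6}:  v_{5} + v_{6} = v_{8}  ⟹  sig = (2;(1))
  P={3,6}:  v_{3} + v_{6} = v_{0} + v_{4}  ⟹  sig = (2;(1,1))
  P={1,7}:  v_{1} + v_{7} = v_{4} + v_{6} + v_{8}  ⟹  sig = (2;(1,1,1))
  P={3,7}:  v_{3} + v_{7} = v_{2} + v_{4} + v_{6}  ⟹  sig = (2;(1,1,1))
  P={5,7}:  v_{5} + v_{7} = v_{2} + v_{4} + 2·v_{8}  ⟹  sig = (2;(1,1,2))
  P={0,7}:  v_{0} + v_{7} = v_{2} + 2·v_{6}  ⟹  sig = (2;(1,2))
  P={0,4,5}:  v_{0} + v_{4} + v_{5} = 0  ⟹  sig = (3;())
  P={0,4,8}:  v_{0} + v_{4} + v_{8} = v_{6}  ⟹  sig = (3;(1))
  P={2,4,6,8}:  v_{2} + v_{4} + v_{6} + v_{8} = v_{7}  ⟹  sig = (4;(1))

so the primitive-relation signature multiset is
{ (2;()) ×2,  (2;(1)),  (2;(1,1)),  (2;(1,1,1)) ×2,  (2;(1,1,2)),  (2;(1,2)),  (3;()),  (3;(1)),  (4;(1)) }


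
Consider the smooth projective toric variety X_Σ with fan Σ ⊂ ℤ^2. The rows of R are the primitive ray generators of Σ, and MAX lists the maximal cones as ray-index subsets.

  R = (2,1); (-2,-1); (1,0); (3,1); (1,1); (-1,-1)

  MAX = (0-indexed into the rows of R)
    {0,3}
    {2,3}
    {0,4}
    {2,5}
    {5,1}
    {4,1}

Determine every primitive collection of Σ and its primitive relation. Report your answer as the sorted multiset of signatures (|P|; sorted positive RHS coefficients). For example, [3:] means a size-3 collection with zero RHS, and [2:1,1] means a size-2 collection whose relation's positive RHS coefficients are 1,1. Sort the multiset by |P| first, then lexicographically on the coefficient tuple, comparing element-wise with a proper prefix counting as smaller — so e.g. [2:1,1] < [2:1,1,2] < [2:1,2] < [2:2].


Minimal non-faces — 9 found among 6 rays, 6 max cones:

  P={0,1}:  v_{0} + v_{1} = 0  so sig = [2:]
  P={4,5}:  v_{4} + v_{5} = 0  so sig = [2:]
  P={0,2}:  v_{0} + v_{2} = v_{3}  so sig = [2:1]
  P={0,5}:  v_{0} + v_{5} = v_{2}  so sig = [2:1]
  P={1,2}:  v_{1} + v_{2} = v_{5}  so sig = [2:1]
  P={1,3}:  v_{1} + v_{3} = v_{2}  so sig = [2:1]
  P={2,4}:  v_{2} + v_{4} = v_{0}  so sig = [2:1]
  P={3,4}:  v_{3} + v_{4} = 2·v_{0}  so sig = [2:2]
  P={3,5}:  v_{3} + v_{5} = 2·v_{2}  so sig = [2:2]

so the primitive-relation signature multiset is
    [2:]
    [2:]
    [2:1]
    [2:1]
    [2:1]
    [2:1]
    [2:1]
    [2:2]
    [2:2]


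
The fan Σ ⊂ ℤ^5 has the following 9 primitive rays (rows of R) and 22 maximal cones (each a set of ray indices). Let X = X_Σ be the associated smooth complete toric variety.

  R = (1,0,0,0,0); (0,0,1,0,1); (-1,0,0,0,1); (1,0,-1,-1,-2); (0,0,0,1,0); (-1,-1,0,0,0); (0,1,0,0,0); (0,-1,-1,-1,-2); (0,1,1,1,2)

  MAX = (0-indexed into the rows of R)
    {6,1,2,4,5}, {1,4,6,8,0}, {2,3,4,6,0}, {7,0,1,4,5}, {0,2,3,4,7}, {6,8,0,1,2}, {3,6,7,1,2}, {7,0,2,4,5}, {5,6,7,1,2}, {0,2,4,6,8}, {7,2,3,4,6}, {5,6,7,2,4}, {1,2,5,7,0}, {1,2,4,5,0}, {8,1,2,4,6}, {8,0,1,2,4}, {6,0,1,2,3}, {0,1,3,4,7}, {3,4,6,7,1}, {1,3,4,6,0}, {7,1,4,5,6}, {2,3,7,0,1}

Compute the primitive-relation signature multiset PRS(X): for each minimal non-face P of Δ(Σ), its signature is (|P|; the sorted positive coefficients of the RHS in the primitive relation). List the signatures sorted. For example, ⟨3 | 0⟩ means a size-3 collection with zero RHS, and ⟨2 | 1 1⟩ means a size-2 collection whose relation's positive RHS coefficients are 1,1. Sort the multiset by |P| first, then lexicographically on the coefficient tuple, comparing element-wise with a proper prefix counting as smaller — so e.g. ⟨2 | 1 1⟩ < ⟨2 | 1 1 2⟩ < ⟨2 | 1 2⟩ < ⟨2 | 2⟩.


Minimal non-faces — 9 found among 9 rays, 22 max cones:

  {7,8}:  v_{7} + v_{8} = 0  ⟹  sig = ⟨2 | 0⟩
  {3,5}:  v_{3} + v_{5} = v_{7}  ⟹  sig = ⟨2 | 1⟩
  {3,8}:  v_{3} + v_{8} = v_{0} + v_{6}  ⟹  sig = ⟨2 | 1 1⟩
  {5,8}:  v_{5} + v_{8} = v_{1} + v_{2} + v_{4}  ⟹  sig = ⟨2 | 1 1 1⟩
  {0,5,6}:  v_{0} + v_{5} + v_{6} = 0  ⟹  sig = ⟨3 | 0⟩
  {0,6,7}:  v_{0} + v_{6} + v_{7} = v_{3}  ⟹  sig = ⟨3 | 1⟩
  {1,2,3,4}:  v_{1} + v_{2} + v_{3} + v_{4} = 0  ⟹  sig = ⟨4 | 0⟩
  {1,2,4,7}:  v_{1} + v_{2} + v_{4} + v_{7} = v_{5}  ⟹  sig = ⟨4 | 1⟩
  {0,1,2,4,6}:  v_{0} + v_{1} + v_{2} + v_{4} + v_{6} = v_{8}  ⟹  sig = ⟨5 | 1⟩

Signatures (|P|; sorted positive RHS coefficients), sorted:
{ ⟨2 | 0⟩,  ⟨2 | 1⟩,  ⟨2 | 1 1⟩,  ⟨2 | 1 1 1⟩,  ⟨3 | 0⟩,  ⟨3 | 1⟩,  ⟨4 | 0⟩,  ⟨4 | 1⟩,  ⟨5 | 1⟩ }


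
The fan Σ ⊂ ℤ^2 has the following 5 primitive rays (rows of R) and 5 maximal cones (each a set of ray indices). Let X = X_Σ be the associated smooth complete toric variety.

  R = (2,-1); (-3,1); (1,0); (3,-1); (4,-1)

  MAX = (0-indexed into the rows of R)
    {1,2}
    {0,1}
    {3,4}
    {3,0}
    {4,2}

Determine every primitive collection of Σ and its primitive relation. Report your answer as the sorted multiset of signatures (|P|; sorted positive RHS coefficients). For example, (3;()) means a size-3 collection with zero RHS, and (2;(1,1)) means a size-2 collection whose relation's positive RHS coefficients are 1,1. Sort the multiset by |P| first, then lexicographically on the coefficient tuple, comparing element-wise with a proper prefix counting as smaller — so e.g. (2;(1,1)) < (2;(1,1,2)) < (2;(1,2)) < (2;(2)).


Σ has 5 primitive collections:

  P={1,3}:  v_{1} + v_{3} = 0  →  sig = (2;())
  P={0,2}:  v_{0} + v_{2} = v_{3}  →  sig = (2;(1))
  P={1,4}:  v_{1} + v_{4} = v_{2}  →  sig = (2;(1))
  P={2,3}:  v_{2} + v_{3} = v_{4}  →  sig = (2;(1))
  P={0,4}:  v_{0} + v_{4} = 2·v_{3}  →  sig = (2;(2))

Sorted signature multiset PRS(X):
    |P|=2: 5 collections, coeffs (), (1), (1), (1), (2)


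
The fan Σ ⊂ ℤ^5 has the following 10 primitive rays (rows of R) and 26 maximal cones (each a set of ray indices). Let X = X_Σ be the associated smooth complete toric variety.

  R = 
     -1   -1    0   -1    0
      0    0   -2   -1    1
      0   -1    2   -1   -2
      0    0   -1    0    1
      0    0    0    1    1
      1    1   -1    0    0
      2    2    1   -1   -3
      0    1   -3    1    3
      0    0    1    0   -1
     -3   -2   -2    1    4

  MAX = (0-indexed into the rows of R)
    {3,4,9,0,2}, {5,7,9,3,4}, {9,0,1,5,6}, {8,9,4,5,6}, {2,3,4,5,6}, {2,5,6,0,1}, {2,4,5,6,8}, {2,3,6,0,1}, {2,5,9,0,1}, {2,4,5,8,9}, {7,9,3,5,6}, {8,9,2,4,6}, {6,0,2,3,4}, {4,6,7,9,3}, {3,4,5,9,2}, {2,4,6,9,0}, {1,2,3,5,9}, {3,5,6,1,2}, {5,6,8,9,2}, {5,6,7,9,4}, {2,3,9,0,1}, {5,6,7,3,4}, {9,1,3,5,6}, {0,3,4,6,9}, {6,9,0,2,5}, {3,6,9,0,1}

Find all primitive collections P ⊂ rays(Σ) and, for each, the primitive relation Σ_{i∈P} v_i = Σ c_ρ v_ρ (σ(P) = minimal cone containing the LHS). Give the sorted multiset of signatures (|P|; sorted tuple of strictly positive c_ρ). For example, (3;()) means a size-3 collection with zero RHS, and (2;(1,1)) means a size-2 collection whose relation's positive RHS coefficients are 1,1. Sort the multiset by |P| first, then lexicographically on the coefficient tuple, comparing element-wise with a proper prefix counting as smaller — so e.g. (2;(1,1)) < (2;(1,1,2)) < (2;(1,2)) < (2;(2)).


|primitive collections| = 14. Relations:

  {3,8}:  v_{3} + v_{8} = 0  so sig = (2;())
  {2,7}:  v_{2} + v_{7} = v_{3}  so sig = (2;(1))
  {1,8}:  v_{1} + v_{8} = v_{0} + v_{5}  so sig = (2;(1,1))
  {0,8}:  v_{0} + v_{8} = v_{2} + v_{6} + v_{9}  so sig = (2;(1,1,1))
  {7,8}:  v_{7} + v_{8} = v_{4} + v_{5} + v_{6} + v_{9}  so sig = (2;(1,1,1,1))
  {1,7}:  v_{1} + v_{7} = 3·v_{3} + v_{5} + v_{6} + v_{9}  so sig = (2;(1,1,1,3))
  {0,7}:  v_{0} + v_{7} = 2·v_{3} + v_{6} + v_{9}  so sig = (2;(1,1,2))
  {1,4}:  v_{1} + v_{4} = 2·v_{3}  so sig = (2;(2))
  {0,3,5}:  v_{0} + v_{3} + v_{5} = v_{1}  so sig = (3;(1))
  {0,4,5}:  v_{0} + v_{4} + v_{5} = v_{3}  so sig = (3;(1))
  {2,3,6,9}:  v_{2} + v_{3} + v_{6} + v_{9} = v_{0}  so sig = (4;(1))
  {1,2,6,9}:  v_{1} + v_{2} + v_{6} + v_{9} = 2·v_{0} + v_{5}  so sig = (4;(1,2))
  {2,4,5,6,9}:  v_{2} + v_{4} + v_{5} + v_{6} + v_{9} = 0  so sig = (5;())
  {3,4,5,6,9}:  v_{3} + v_{4} + v_{5} + v_{6} + v_{9} = v_{7}  so sig = (5;(1))

Sorted signature multiset PRS(X):
    (2;())
    (2;(1))
    (2;(1,1))
    (2;(1,1,1))
    (2;(1,1,1,1))
    (2;(1,1,1,3))
    (2;(1,1,2))
    (2;(2))
    (3;(1))
    (3;(1))
    (4;(1))
    (4;(1,2))
    (5;())
    (5;(1))


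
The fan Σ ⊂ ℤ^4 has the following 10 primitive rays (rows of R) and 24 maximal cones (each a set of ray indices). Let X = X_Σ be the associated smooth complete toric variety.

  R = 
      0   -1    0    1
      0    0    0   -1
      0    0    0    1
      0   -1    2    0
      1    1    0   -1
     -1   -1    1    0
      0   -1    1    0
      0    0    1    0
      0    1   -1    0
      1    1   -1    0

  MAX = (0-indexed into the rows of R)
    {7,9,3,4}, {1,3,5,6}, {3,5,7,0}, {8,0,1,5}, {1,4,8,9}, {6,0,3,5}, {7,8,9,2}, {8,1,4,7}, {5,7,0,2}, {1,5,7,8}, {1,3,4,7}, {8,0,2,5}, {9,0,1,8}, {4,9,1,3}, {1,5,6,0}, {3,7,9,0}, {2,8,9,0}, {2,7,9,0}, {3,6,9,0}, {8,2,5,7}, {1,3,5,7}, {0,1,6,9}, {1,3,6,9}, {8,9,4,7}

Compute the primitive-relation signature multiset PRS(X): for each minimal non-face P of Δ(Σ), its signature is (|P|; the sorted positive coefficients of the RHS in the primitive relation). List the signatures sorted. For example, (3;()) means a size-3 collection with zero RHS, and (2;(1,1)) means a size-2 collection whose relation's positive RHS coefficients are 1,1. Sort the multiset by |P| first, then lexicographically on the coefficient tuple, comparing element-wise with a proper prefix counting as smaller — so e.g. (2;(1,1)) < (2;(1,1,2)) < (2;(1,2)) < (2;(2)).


15 minimal non-faces of Δ(Σ) (on 10 rays):

  P = {1,2}:  v_{1} + v_{2} = 0 — sig = (2;())
  P = {5,9}:  v_{5} + v_{9} = 0 — sig = (2;())
  P = {6,8}:  v_{6} + v_{8} = 0 — sig = (2;())
  P = {3,8}:  v_{3} + v_{8} = v_{7} — sig = (2;(1))
  P = {6,7}:  v_{6} + v_{7} = v_{3} — sig = (2;(1))
  P = {0,4}:  v_{0} + v_{4} = v_{6} + v_{9} — sig = (2;(1,1))
  P = {2,4}:  v_{2} + v_{4} = v_{7} + v_{9} — sig = (2;(1,1))
  P = {2,6}:  v_{2} + v_{6} = v_{0} + v_{7} — sig = (2;(1,1))
  P = {4,5}:  v_{4} + v_{5} = v_{1} + v_{7} — sig = (2;(1,1))
  P = {4,6}:  v_{4} + v_{6} = v_{1} + v_{3} + v_{9} — sig = (2;(1,1,1))
  P = {2,3}:  v_{2} + v_{3} = v_{0} + 2·v_{7} — sig = (2;(1,2))
  P = {0,1,7}:  v_{0} + v_{1} + v_{7} = v_{6} — sig = (3;(1))
  P = {0,7,8}:  v_{0} + v_{7} + v_{8} = v_{2} — sig = (3;(1))
  P = {1,7,9}:  v_{1} + v_{7} + v_{9} = v_{4} — sig = (3;(1))
  P = {0,1,3}:  v_{0} + v_{1} + v_{3} = 2·v_{6} — sig = (3;(2))

Sorted signature multiset PRS(X):
{ (2;()) ×3,  (2;(1)) ×2,  (2;(1,1)) ×4,  (2;(1,1,1)),  (2;(1,2)),  (3;(1)) ×3,  (3;(2)) }


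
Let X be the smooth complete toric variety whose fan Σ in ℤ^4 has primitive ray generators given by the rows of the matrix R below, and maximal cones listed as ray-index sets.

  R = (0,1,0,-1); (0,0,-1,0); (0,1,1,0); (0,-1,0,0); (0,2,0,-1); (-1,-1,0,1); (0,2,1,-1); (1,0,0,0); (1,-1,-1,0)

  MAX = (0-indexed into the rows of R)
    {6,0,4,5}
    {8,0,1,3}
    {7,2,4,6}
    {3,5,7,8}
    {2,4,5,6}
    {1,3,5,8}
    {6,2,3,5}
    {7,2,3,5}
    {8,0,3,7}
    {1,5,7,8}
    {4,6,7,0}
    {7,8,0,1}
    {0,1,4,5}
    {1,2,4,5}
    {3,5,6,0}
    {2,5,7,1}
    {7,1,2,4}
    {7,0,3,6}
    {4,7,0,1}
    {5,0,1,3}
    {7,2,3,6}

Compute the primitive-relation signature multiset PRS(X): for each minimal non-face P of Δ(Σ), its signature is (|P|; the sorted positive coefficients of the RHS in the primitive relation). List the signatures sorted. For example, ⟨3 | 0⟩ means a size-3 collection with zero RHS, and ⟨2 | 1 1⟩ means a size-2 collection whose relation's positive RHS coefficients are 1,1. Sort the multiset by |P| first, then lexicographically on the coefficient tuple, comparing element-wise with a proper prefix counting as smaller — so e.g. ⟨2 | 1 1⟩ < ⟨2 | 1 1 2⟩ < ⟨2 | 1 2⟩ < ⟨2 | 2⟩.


Δ(Σ) — 9 vertices, 12 min non-faces:

  • {0,2}:  v_{0} + v_{2} = v_{6}  ⇒ sig = ⟨2 | 1⟩
  • {1,6}:  v_{1} + v_{6} = v_{4}  ⇒ sig = ⟨2 | 1⟩
  • {2,8}:  v_{2} + v_{8} = v_{7}  ⇒ sig = ⟨2 | 1⟩
  • {3,4}:  v_{3} + v_{4} = v_{0}  ⇒ sig = ⟨2 | 1⟩
  • {6,8}:  v_{6} + v_{8} = v_{0} + v_{7}  ⇒ sig = ⟨2 | 1 1⟩
  • {4,8}:  v_{4} + v_{8} = v_{0} + v_{1} + v_{7}  ⇒ sig = ⟨2 | 1 1 1⟩
  • {0,5,7}:  v_{0} + v_{5} + v_{7} = 0  ⇒ sig = ⟨3 | 0⟩
  • {1,2,3}:  v_{1} + v_{2} + v_{3} = 0  ⇒ sig = ⟨3 | 0⟩
  • {1,3,7}:  v_{1} + v_{3} + v_{7} = v_{8}  ⇒ sig = ⟨3 | 1⟩
  • {5,6,7}:  v_{5} + v_{6} + v_{7} = v_{2}  ⇒ sig = ⟨3 | 1⟩
  • {0,5,8}:  v_{0} + v_{5} + v_{8} = v_{1} + v_{3}  ⇒ sig = ⟨3 | 1 1⟩
  • {4,5,7}:  v_{4} + v_{5} + v_{7} = v_{1} + v_{2}  ⇒ sig = ⟨3 | 1 1⟩

Signatures (|P|; sorted positive RHS coefficients), sorted:
[⟨2 | 1⟩, ⟨2 | 1⟩, ⟨2 | 1⟩, ⟨2 | 1⟩, ⟨2 | 1 1⟩, ⟨2 | 1 1 1⟩, ⟨3 | 0⟩, ⟨3 | 0⟩, ⟨3 | 1⟩, ⟨3 | 1⟩, ⟨3 | 1 1⟩, ⟨3 | 1 1⟩]


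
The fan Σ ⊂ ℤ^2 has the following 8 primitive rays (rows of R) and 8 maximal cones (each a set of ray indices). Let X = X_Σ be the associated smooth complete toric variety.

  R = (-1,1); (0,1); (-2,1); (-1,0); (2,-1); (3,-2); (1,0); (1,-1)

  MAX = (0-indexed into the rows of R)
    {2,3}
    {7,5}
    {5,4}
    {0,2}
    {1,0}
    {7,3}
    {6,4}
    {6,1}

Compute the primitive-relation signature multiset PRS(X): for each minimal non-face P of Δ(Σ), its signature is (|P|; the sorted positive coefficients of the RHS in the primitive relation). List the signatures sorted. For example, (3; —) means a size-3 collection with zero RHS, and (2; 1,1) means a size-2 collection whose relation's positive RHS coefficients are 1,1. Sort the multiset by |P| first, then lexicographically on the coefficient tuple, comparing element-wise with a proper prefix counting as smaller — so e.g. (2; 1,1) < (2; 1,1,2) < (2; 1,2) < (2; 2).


Σ has 20 primitive collections:

  P = {0,7}:  v_{0} + v_{7} = 0  ⟹  sig = (2; —)
  P = {2,4}:  v_{2} + v_{4} = 0  ⟹  sig = (2; —)
  P = {3,6}:  v_{3} + v_{6} = 0  ⟹  sig = (2; —)
  P = {0,3}:  v_{0} + v_{3} = v_{2}  ⟹  sig = (2; 1)
  P = {0,4}:  v_{0} + v_{4} = v_{6}  ⟹  sig = (2; 1)
  P = {0,5}:  v_{0} + v_{5} = v_{4}  ⟹  sig = (2; 1)
  P = {0,6}:  v_{0} + v_{6} = v_{1}  ⟹  sig = (2; 1)
  P = {1,3}:  v_{1} + v_{3} = v_{0}  ⟹  sig = (2; 1)
  P = {1,7}:  v_{1} + v_{7} = v_{6}  ⟹  sig = (2; 1)
  P = {2,5}:  v_{2} + v_{5} = v_{7}  ⟹  sig = (2; 1)
  P = {2,6}:  v_{2} + v_{6} = v_{0}  ⟹  sig = (2; 1)
  P = {2,7}:  v_{2} + v_{7} = v_{3}  ⟹  sig = (2; 1)
  P = {3,4}:  v_{3} + v_{4} = v_{7}  ⟹  sig = (2; 1)
  P = {4,7}:  v_{4} + v_{7} = v_{5}  ⟹  sig = (2; 1)
  P = {6,7}:  v_{6} + v_{7} = v_{4}  ⟹  sig = (2; 1)
  P = {1,5}:  v_{1} + v_{5} = v_{4} + v_{6}  ⟹  sig = (2; 1,1)
  P = {1,2}:  v_{1} + v_{2} = 2·v_{0}  ⟹  sig = (2; 2)
  P = {1,4}:  v_{1} + v_{4} = 2·v_{6}  ⟹  sig = (2; 2)
  P = {3,5}:  v_{3} + v_{5} = 2·v_{7}  ⟹  sig = (2; 2)
  P = {5,6}:  v_{5} + v_{6} = 2·v_{4}  ⟹  sig = (2; 2)

Hence PRS(X_Σ) =
[(2; —), (2; —), (2; —), (2; 1), (2; 1), (2; 1), (2; 1), (2; 1), (2; 1), (2; 1), (2; 1), (2; 1), (2; 1), (2; 1), (2; 1), (2; 1,1), (2; 2), (2; 2), (2; 2), (2; 2)]


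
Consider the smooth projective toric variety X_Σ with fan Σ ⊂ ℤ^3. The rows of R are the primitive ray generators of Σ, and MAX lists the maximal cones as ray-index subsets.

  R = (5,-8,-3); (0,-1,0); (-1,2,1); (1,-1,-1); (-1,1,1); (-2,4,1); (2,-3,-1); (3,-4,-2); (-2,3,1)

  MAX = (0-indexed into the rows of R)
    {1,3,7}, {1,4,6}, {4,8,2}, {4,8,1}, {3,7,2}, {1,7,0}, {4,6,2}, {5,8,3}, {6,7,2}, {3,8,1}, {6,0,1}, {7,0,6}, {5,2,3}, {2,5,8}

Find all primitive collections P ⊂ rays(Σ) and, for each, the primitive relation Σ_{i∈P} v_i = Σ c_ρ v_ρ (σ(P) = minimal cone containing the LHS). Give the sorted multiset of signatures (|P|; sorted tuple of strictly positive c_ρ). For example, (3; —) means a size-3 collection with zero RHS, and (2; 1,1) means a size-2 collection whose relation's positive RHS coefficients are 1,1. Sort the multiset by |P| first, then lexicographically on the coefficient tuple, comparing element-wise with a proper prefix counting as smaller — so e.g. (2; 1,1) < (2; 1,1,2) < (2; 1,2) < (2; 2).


Δ(Σ) — 9 vertices, 17 min non-faces:

  • {3,4}:  v_{3} + v_{4} = 0  ⇒ sig = (2; —)
  • {6,8}:  v_{6} + v_{8} = 0  ⇒ sig = (2; —)
  • {0,5}:  v_{0} + v_{5} = v_{7}  ⇒ sig = (2; 1)
  • {1,2}:  v_{1} + v_{2} = v_{4}  ⇒ sig = (2; 1)
  • {1,5}:  v_{1} + v_{5} = v_{8}  ⇒ sig = (2; 1)
  • {3,6}:  v_{3} + v_{6} = v_{7}  ⇒ sig = (2; 1)
  • {4,7}:  v_{4} + v_{7} = v_{6}  ⇒ sig = (2; 1)
  • {7,8}:  v_{7} + v_{8} = v_{3}  ⇒ sig = (2; 1)
  • {0,8}:  v_{0} + v_{8} = v_{1} + v_{7}  ⇒ sig = (2; 1,1)
  • {4,5}:  v_{4} + v_{5} = v_{2} + v_{8}  ⇒ sig = (2; 1,1)
  • {5,6}:  v_{5} + v_{6} = v_{2} + v_{3}  ⇒ sig = (2; 1,1)
  • {0,3}:  v_{0} + v_{3} = v_{1} + 2·v_{7}  ⇒ sig = (2; 1,2)
  • {0,4}:  v_{0} + v_{4} = v_{1} + 2·v_{6}  ⇒ sig = (2; 1,2)
  • {5,7}:  v_{5} + v_{7} = v_{2} + 2·v_{3}  ⇒ sig = (2; 1,2)
  • {0,2}:  v_{0} + v_{2} = 2·v_{6}  ⇒ sig = (2; 2)
  • {1,6,7}:  v_{1} + v_{6} + v_{7} = v_{0}  ⇒ sig = (3; 1)
  • {2,3,8}:  v_{2} + v_{3} + v_{8} = v_{5}  ⇒ sig = (3; 1)

Sorted signature multiset PRS(X):
[(2; —), (2; —), (2; 1), (2; 1), (2; 1), (2; 1), (2; 1), (2; 1), (2; 1,1), (2; 1,1), (2; 1,1), (2; 1,2), (2; 1,2), (2; 1,2), (2; 2), (3; 1), (3; 1)]


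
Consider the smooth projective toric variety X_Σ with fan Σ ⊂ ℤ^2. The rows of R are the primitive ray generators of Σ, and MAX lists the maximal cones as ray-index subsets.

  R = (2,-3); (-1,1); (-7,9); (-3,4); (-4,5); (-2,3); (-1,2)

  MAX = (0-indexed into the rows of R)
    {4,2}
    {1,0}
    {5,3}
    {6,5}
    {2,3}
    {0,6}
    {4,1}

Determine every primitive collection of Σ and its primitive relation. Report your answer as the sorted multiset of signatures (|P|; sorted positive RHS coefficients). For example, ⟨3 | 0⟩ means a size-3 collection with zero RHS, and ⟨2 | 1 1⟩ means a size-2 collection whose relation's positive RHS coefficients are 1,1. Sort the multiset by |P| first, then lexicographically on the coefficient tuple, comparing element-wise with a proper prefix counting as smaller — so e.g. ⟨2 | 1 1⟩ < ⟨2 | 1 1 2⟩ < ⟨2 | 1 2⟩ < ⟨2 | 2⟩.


The 14 primitive collections of Σ (r=7, n=2):

  P = {0,5}:  v_{0} + v_{5} = 0 — sig = ⟨2 | 0⟩
  P = {0,3}:  v_{0} + v_{3} = v_{1} — sig = ⟨2 | 1⟩
  P = {1,3}:  v_{1} + v_{3} = v_{4} — sig = ⟨2 | 1⟩
  P = {1,5}:  v_{1} + v_{5} = v_{3} — sig = ⟨2 | 1⟩
  P = {1,6}:  v_{1} + v_{6} = v_{5} — sig = ⟨2 | 1⟩
  P = {3,4}:  v_{3} + v_{4} = v_{2} — sig = ⟨2 | 1⟩
  P = {0,2}:  v_{0} + v_{2} = v_{1} + v_{4} — sig = ⟨2 | 1 1⟩
  P = {4,6}:  v_{4} + v_{6} = v_{3} + v_{5} — sig = ⟨2 | 1 1⟩
  P = {2,6}:  v_{2} + v_{6} = 2·v_{3} + v_{5} — sig = ⟨2 | 1 2⟩
  P = {0,4}:  v_{0} + v_{4} = 2·v_{1} — sig = ⟨2 | 2⟩
  P = {1,2}:  v_{1} + v_{2} = 2·v_{4} — sig = ⟨2 | 2⟩
  P = {3,6}:  v_{3} + v_{6} = 2·v_{5} — sig = ⟨2 | 2⟩
  P = {4,5}:  v_{4} + v_{5} = 2·v_{3} — sig = ⟨2 | 2⟩
  P = {2,5}:  v_{2} + v_{5} = 3·v_{3} — sig = ⟨2 | 3⟩

so the primitive-relation signature multiset is
    ⟨2 | 0⟩
    ⟨2 | 1⟩
    ⟨2 | 1⟩
    ⟨2 | 1⟩
    ⟨2 | 1⟩
    ⟨2 | 1⟩
    ⟨2 | 1 1⟩
    ⟨2 | 1 1⟩
    ⟨2 | 1 2⟩
    ⟨2 | 2⟩
    ⟨2 | 2⟩
    ⟨2 | 2⟩
    ⟨2 | 2⟩
    ⟨2 | 3⟩


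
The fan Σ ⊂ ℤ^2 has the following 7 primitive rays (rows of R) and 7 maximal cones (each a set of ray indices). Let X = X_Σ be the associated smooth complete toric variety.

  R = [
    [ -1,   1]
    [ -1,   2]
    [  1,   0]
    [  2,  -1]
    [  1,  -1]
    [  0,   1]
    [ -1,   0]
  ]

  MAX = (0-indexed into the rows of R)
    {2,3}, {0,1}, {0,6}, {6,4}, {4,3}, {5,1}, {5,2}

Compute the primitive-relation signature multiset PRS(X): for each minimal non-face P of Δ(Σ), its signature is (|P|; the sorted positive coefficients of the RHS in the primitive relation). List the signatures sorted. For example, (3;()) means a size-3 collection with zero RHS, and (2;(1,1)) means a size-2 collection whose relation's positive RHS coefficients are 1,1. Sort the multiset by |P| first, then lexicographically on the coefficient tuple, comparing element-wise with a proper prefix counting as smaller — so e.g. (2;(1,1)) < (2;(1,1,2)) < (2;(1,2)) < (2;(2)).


Primitive collections (14):

  P={0,4}:  v_{0} + v_{4} = 0  ⟹  sig = (2;())
  P={2,6}:  v_{2} + v_{6} = 0  ⟹  sig = (2;())
  P={0,2}:  v_{0} + v_{2} = v_{5}  ⟹  sig = (2;(1))
  P={0,3}:  v_{0} + v_{3} = v_{2}  ⟹  sig = (2;(1))
  P={0,5}:  v_{0} + v_{5} = v_{1}  ⟹  sig = (2;(1))
  P={1,4}:  v_{1} + v_{4} = v_{5}  ⟹  sig = (2;(1))
  P={2,4}:  v_{2} + v_{4} = v_{3}  ⟹  sig = (2;(1))
  P={3,6}:  v_{3} + v_{6} = v_{4}  ⟹  sig = (2;(1))
  P={4,5}:  v_{4} + v_{5} = v_{2}  ⟹  sig = (2;(1))
  P={5,6}:  v_{5} + v_{6} = v_{0}  ⟹  sig = (2;(1))
  P={1,3}:  v_{1} + v_{3} = v_{2} + v_{5}  ⟹  sig = (2;(1,1))
  P={1,2}:  v_{1} + v_{2} = 2·v_{5}  ⟹  sig = (2;(2))
  P={1,6}:  v_{1} + v_{6} = 2·v_{0}  ⟹  sig = (2;(2))
  P={3,5}:  v_{3} + v_{5} = 2·v_{2}  ⟹  sig = (2;(2))

Hence PRS(X_Σ) =
[(2;()), (2;()), (2;(1)), (2;(1)), (2;(1)), (2;(1)), (2;(1)), (2;(1)), (2;(1)), (2;(1)), (2;(1,1)), (2;(2)), (2;(2)), (2;(2))]


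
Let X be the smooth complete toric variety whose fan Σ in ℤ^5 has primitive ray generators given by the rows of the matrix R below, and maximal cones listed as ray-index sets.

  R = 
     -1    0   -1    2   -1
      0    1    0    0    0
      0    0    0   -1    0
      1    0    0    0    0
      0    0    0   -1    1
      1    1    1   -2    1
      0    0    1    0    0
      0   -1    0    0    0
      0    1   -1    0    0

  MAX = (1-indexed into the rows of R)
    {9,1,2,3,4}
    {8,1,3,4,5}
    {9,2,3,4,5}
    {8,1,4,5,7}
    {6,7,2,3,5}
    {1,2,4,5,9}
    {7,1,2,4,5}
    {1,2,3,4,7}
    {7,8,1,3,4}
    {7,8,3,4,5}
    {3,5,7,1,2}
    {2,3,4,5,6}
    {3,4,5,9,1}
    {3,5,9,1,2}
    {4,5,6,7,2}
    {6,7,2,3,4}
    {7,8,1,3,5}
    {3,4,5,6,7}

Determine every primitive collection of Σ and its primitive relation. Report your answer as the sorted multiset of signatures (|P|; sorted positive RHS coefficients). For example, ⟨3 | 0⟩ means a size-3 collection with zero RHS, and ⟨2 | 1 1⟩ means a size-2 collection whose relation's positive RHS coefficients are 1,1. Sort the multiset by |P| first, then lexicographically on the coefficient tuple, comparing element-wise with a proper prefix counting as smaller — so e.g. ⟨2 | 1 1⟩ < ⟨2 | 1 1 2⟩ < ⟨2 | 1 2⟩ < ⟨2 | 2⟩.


Δ(Σ) — 9 vertices, 9 min non-faces:

  P = {2,8}:  v_{2} + v_{8} = 0 — sig = ⟨2 | 0⟩
  P = {1,6}:  v_{1} + v_{6} = v_{2} — sig = ⟨2 | 1⟩
  P = {7,9}:  v_{7} + v_{9} = v_{2} — sig = ⟨2 | 1⟩
  P = {6,8}:  v_{6} + v_{8} = v_{3} + v_{4} + v_{5} + v_{7} — sig = ⟨2 | 1 1 1 1⟩
  P = {8,9}:  v_{8} + v_{9} = v_{1} + v_{3} + v_{4} + v_{5} — sig = ⟨2 | 1 1 1 1⟩
  P = {6,9}:  v_{6} + v_{9} = 2·v_{2} + v_{3} + v_{4} + v_{5} — sig = ⟨2 | 1 1 1 2⟩
  P = {1,3,4,5,7}:  v_{1} + v_{3} + v_{4} + v_{5} + v_{7} = 0 — sig = ⟨5 | 0⟩
  P = {1,2,3,4,5}:  v_{1} + v_{2} + v_{3} + v_{4} + v_{5} = v_{9} — sig = ⟨5 | 1⟩
  P = {2,3,4,5,7}:  v_{2} + v_{3} + v_{4} + v_{5} + v_{7} = v_{6} — sig = ⟨5 | 1⟩

Hence PRS(X_Σ) =
    ⟨2 | 0⟩
    ⟨2 | 1⟩
    ⟨2 | 1⟩
    ⟨2 | 1 1 1 1⟩
    ⟨2 | 1 1 1 1⟩
    ⟨2 | 1 1 1 2⟩
    ⟨5 | 0⟩
    ⟨5 | 1⟩
    ⟨5 | 1⟩


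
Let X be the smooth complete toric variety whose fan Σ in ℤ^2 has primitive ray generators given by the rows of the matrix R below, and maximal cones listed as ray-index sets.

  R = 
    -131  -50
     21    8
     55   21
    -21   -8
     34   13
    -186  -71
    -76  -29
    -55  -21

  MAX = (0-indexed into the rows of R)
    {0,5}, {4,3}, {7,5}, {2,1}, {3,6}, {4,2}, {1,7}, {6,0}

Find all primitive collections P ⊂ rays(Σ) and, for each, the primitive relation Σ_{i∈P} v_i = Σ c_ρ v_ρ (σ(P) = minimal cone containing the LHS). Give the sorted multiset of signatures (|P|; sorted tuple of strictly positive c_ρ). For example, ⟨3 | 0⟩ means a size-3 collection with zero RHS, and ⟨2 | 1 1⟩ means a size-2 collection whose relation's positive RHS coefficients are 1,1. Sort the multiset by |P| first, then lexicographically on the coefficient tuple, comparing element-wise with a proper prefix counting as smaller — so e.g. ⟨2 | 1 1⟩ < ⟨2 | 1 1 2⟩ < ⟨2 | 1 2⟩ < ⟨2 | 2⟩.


Minimal non-faces — 20 found among 8 rays, 8 max cones:

  • {1,3}:  v_{1} + v_{3} = 0  so sig = ⟨2 | 0⟩
  • {2,7}:  v_{2} + v_{7} = 0  so sig = ⟨2 | 0⟩
  • {0,2}:  v_{0} + v_{2} = v_{6}  so sig = ⟨2 | 1⟩
  • {0,7}:  v_{0} + v_{7} = v_{5}  so sig = ⟨2 | 1⟩
  • {1,4}:  v_{1} + v_{4} = v_{2}  so sig = ⟨2 | 1⟩
  • {1,6}:  v_{1} + v_{6} = v_{7}  so sig = ⟨2 | 1⟩
  • {2,3}:  v_{2} + v_{3} = v_{4}  so sig = ⟨2 | 1⟩
  • {2,5}:  v_{2} + v_{5} = v_{0}  so sig = ⟨2 | 1⟩
  • {2,6}:  v_{2} + v_{6} = v_{3}  so sig = ⟨2 | 1⟩
  • {3,7}:  v_{3} + v_{7} = v_{6}  so sig = ⟨2 | 1⟩
  • {4,7}:  v_{4} + v_{7} = v_{3}  so sig = ⟨2 | 1⟩
  • {6,7}:  v_{6} + v_{7} = v_{0}  so sig = ⟨2 | 1⟩
  • {0,4}:  v_{0} + v_{4} = v_{3} + v_{6}  so sig = ⟨2 | 1 1⟩
  • {3,5}:  v_{3} + v_{5} = v_{0} + v_{6}  so sig = ⟨2 | 1 1⟩
  • {0,1}:  v_{0} + v_{1} = 2·v_{7}  so sig = ⟨2 | 2⟩
  • {0,3}:  v_{0} + v_{3} = 2·v_{6}  so sig = ⟨2 | 2⟩
  • {4,5}:  v_{4} + v_{5} = 2·v_{6}  so sig = ⟨2 | 2⟩
  • {4,6}:  v_{4} + v_{6} = 2·v_{3}  so sig = ⟨2 | 2⟩
  • {5,6}:  v_{5} + v_{6} = 2·v_{0}  so sig = ⟨2 | 2⟩
  • {1,5}:  v_{1} + v_{5} = 3·v_{7}  so sig = ⟨2 | 3⟩

Hence PRS(X_Σ) =
{ ⟨2 | 0⟩ ×2,  ⟨2 | 1⟩ ×10,  ⟨2 | 1 1⟩ ×2,  ⟨2 | 2⟩ ×5,  ⟨2 | 3⟩ }


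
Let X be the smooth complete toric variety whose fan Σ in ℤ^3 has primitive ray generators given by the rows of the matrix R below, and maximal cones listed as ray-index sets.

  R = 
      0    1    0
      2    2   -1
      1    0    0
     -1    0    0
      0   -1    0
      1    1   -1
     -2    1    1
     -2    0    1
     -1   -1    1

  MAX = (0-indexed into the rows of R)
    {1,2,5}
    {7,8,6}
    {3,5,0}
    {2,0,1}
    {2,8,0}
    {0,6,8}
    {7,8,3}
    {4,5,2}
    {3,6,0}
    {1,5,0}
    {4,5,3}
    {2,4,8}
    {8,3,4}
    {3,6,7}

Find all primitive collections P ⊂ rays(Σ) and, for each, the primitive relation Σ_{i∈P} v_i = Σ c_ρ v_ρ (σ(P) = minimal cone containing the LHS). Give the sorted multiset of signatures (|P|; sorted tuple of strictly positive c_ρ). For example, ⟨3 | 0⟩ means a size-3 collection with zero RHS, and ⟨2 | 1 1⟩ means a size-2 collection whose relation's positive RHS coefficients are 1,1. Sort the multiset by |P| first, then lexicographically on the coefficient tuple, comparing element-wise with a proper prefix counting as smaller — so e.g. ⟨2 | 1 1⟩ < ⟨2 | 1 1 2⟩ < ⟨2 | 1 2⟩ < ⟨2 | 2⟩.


Σ has 18 primitive collections:

  P = {0,4}:  v_{0} + v_{4} = 0 ; sig = ⟨2 | 0⟩
  P = {2,3}:  v_{2} + v_{3} = 0 ; sig = ⟨2 | 0⟩
  P = {5,8}:  v_{5} + v_{8} = 0 ; sig = ⟨2 | 0⟩
  P = {0,7}:  v_{0} + v_{7} = v_{6} ; sig = ⟨2 | 1⟩
  P = {4,6}:  v_{4} + v_{6} = v_{7} ; sig = ⟨2 | 1⟩
  P = {1,3}:  v_{1} + v_{3} = v_{0} + v_{5} ; sig = ⟨2 | 1 1⟩
  P = {1,4}:  v_{1} + v_{4} = v_{2} + v_{5} ; sig = ⟨2 | 1 1⟩
  P = {1,8}:  v_{1} + v_{8} = v_{0} + v_{2} ; sig = ⟨2 | 1 1⟩
  P = {2,7}:  v_{2} + v_{7} = v_{0} + v_{8} ; sig = ⟨2 | 1 1⟩
  P = {4,7}:  v_{4} + v_{7} = v_{3} + v_{8} ; sig = ⟨2 | 1 1⟩
  P = {5,7}:  v_{5} + v_{7} = v_{0} + v_{3} ; sig = ⟨2 | 1 1⟩
  P = {2,6}:  v_{2} + v_{6} = 2·v_{0} + v_{8} ; sig = ⟨2 | 1 2⟩
  P = {5,6}:  v_{5} + v_{6} = 2·v_{0} + v_{3} ; sig = ⟨2 | 1 2⟩
  P = {1,7}:  v_{1} + v_{7} = 2·v_{0} ; sig = ⟨2 | 2⟩
  P = {1,6}:  v_{1} + v_{6} = 3·v_{0} ; sig = ⟨2 | 3⟩
  P = {0,2,5}:  v_{0} + v_{2} + v_{5} = v_{1} ; sig = ⟨3 | 1⟩
  P = {0,3,8}:  v_{0} + v_{3} + v_{8} = v_{7} ; sig = ⟨3 | 1⟩
  P = {3,6,8}:  v_{3} + v_{6} + v_{8} = 2·v_{7} ; sig = ⟨3 | 2⟩

Sorted signature multiset PRS(X):
[⟨2 | 0⟩, ⟨2 | 0⟩, ⟨2 | 0⟩, ⟨2 | 1⟩, ⟨2 | 1⟩, ⟨2 | 1 1⟩, ⟨2 | 1 1⟩, ⟨2 | 1 1⟩, ⟨2 | 1 1⟩, ⟨2 | 1 1⟩, ⟨2 | 1 1⟩, ⟨2 | 1 2⟩, ⟨2 | 1 2⟩, ⟨2 | 2⟩, ⟨2 | 3⟩, ⟨3 | 1⟩, ⟨3 | 1⟩, ⟨3 | 2⟩]


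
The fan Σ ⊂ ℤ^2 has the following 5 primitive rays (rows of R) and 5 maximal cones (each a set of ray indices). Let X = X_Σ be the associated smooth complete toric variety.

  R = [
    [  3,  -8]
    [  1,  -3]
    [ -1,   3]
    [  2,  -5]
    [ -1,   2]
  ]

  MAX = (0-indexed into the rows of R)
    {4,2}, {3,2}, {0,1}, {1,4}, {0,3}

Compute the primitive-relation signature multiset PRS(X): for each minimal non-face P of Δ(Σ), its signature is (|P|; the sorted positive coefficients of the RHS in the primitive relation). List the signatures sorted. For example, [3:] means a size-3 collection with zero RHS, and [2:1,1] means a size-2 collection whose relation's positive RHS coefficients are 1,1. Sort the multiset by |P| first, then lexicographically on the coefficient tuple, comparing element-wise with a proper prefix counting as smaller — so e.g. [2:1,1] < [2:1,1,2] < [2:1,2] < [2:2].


The 5 primitive collections of Σ (r=5, n=2):

  • {1,2}:  v_{1} + v_{2} = 0  ⇒ sig = [2:]
  • {0,2}:  v_{0} + v_{2} = v_{3}  ⇒ sig = [2:1]
  • {1,3}:  v_{1} + v_{3} = v_{0}  ⇒ sig = [2:1]
  • {3,4}:  v_{3} + v_{4} = v_{1}  ⇒ sig = [2:1]
  • {0,4}:  v_{0} + v_{4} = 2·v_{1}  ⇒ sig = [2:2]

Sorted signature multiset PRS(X):
    |P|=2: 5 collections, coeffs (), (1), (1), (1), (2)


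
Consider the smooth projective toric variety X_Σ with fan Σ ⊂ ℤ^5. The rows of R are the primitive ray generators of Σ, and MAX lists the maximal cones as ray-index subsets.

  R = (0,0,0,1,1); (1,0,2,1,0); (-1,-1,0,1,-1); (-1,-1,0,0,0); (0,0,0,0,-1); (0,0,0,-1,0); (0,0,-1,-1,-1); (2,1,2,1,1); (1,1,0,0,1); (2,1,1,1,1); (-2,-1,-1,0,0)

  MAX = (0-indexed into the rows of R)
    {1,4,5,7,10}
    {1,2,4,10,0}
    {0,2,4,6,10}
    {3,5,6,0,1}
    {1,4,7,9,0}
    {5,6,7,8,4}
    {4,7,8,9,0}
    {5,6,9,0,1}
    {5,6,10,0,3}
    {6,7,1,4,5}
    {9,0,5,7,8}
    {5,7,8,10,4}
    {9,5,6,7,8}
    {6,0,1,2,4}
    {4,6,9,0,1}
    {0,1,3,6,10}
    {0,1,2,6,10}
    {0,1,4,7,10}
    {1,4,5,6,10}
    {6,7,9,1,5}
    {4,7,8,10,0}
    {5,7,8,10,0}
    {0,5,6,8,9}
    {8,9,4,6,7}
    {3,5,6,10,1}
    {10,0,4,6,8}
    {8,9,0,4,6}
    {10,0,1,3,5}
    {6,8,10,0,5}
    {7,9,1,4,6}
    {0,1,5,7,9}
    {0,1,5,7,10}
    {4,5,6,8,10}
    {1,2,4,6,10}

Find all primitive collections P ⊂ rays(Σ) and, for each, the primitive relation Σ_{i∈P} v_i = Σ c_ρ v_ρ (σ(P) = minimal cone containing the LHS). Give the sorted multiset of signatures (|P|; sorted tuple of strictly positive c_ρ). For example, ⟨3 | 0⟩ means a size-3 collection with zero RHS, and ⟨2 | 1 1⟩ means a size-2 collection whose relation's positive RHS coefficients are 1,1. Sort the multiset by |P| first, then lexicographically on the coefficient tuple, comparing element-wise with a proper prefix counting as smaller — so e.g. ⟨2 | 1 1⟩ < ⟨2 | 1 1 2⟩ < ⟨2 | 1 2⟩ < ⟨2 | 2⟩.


The 17 primitive collections of Σ (r=11, n=5):

  P={1,8}:  v_{1} + v_{8} = v_{7} — sig = ⟨2 | 1⟩
  P={9,10}:  v_{9} + v_{10} = v_{0} — sig = ⟨2 | 1⟩
  P={2,8}:  v_{2} + v_{8} = v_{0} + v_{4} — sig = ⟨2 | 1 1⟩
  P={3,8}:  v_{3} + v_{8} = v_{0} + v_{5} — sig = ⟨2 | 1 1⟩
  P={2,5}:  v_{2} + v_{5} = v_{1} + v_{6} + v_{10} — sig = ⟨2 | 1 1 1⟩
  P={2,7}:  v_{2} + v_{7} = v_{0} + v_{1} + v_{4} — sig = ⟨2 | 1 1 1⟩
  P={3,4}:  v_{3} + v_{4} = v_{1} + v_{6} + v_{10} — sig = ⟨2 | 1 1 1⟩
  P={3,7}:  v_{3} + v_{7} = v_{0} + v_{1} + v_{5} — sig = ⟨2 | 1 1 1⟩
  P={2,9}:  v_{2} + v_{9} = 2·v_{0} + v_{1} + v_{4} + v_{6} — sig = ⟨2 | 1 1 1 2⟩
  P={3,9}:  v_{3} + v_{9} = 2·v_{0} + v_{1} + v_{5} + v_{6} — sig = ⟨2 | 1 1 1 2⟩
  P={2,3}:  v_{2} + v_{3} = v_{0} + 2·v_{1} + 2·v_{6} + 2·v_{10} — sig = ⟨2 | 1 2 2 2⟩
  P={0,4,5}:  v_{0} + v_{4} + v_{5} = 0 — sig = ⟨3 | 0⟩
  P={6,7,10}:  v_{6} + v_{7} + v_{10} = 0 — sig = ⟨3 | 0⟩
  P={0,6,7}:  v_{0} + v_{6} + v_{7} = v_{9} — sig = ⟨3 | 1⟩
  P={4,5,9}:  v_{4} + v_{5} + v_{9} = v_{6} + v_{7} — sig = ⟨3 | 1 1⟩
  P={0,1,4,6,10}:  v_{0} + v_{1} + v_{4} + v_{6} + v_{10} = v_{2} — sig = ⟨5 | 1⟩
  P={0,1,5,6,10}:  v_{0} + v_{1} + v_{5} + v_{6} + v_{10} = v_{3} — sig = ⟨5 | 1⟩

Hence PRS(X_Σ) =
    ⟨2 | 1⟩
    ⟨2 | 1⟩
    ⟨2 | 1 1⟩
    ⟨2 | 1 1⟩
    ⟨2 | 1 1 1⟩
    ⟨2 | 1 1 1⟩
    ⟨2 | 1 1 1⟩
    ⟨2 | 1 1 1⟩
    ⟨2 | 1 1 1 2⟩
    ⟨2 | 1 1 1 2⟩
    ⟨2 | 1 2 2 2⟩
    ⟨3 | 0⟩
    ⟨3 | 0⟩
    ⟨3 | 1⟩
    ⟨3 | 1 1⟩
    ⟨5 | 1⟩
    ⟨5 | 1⟩
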